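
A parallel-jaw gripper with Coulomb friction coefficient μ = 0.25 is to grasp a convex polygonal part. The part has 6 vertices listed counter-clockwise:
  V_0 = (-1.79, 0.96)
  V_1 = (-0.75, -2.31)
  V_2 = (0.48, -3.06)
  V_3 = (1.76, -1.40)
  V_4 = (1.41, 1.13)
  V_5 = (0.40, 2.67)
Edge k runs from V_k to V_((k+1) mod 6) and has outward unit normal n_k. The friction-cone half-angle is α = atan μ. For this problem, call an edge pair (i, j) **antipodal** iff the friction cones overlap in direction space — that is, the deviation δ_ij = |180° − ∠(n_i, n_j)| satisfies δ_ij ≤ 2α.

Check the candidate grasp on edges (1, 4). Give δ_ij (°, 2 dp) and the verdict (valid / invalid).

α = atan 0.25 = 14.04°;  2α = 28.07°
edge 1: e_1 = (+1.23, -0.75);  n_1 = (-0.5206, -0.8538)
edge 4: e_4 = (-1.01, +1.54);  n_4 = (+0.8362, +0.5484)
∠(n_1, n_4) = 154.63°
δ = |180° − 154.63°| = 25.37°
25.37° ≤ 2α = 28.07°  →  valid

δ = 25.37°, valid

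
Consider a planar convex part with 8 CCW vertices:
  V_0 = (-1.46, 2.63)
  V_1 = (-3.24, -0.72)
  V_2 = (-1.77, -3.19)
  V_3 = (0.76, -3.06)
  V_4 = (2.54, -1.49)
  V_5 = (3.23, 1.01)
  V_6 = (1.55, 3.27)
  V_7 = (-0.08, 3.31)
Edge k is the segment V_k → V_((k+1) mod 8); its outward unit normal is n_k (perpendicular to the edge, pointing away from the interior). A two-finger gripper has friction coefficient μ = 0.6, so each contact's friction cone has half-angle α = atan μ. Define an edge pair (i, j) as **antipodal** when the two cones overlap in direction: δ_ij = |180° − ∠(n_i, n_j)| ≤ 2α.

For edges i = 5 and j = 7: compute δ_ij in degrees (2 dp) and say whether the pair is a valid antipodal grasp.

α = atan 0.6 = 30.96°;  2α = 61.93°
edge 5: e_5 = (-1.68, +2.26);  n_5 = (+0.8025, +0.5966)
edge 7: e_7 = (-1.38, -0.68);  n_7 = (-0.4420, +0.8970)
∠(n_5, n_7) = 79.61°
δ = |180° − 79.61°| = 100.39°
100.39° > 2α = 61.93°  →  invalid

δ = 100.39°, invalid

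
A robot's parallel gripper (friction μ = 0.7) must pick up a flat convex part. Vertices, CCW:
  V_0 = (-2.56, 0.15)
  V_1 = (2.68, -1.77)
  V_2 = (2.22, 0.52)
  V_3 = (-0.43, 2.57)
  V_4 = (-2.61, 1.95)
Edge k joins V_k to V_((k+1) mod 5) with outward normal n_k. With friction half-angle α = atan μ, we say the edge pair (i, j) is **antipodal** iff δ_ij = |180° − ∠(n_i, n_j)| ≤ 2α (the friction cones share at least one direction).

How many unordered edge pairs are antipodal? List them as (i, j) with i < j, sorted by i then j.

count = 5; pairs: (0,1), (0,2), (0,3), (1,4), (2,4)

α = atan 0.7 = 34.99°;  2α = 69.98°
n_0 = (-0.3440, -0.9390)
n_1 = (+0.9804, +0.1969)
n_2 = (+0.6119, +0.7910)
n_3 = (-0.2736, +0.9619)
n_4 = (-0.9996, -0.0278)
  (0,1): δ = 58.52°  ✓
  (0,2): δ = 17.60°  ✓
  (0,3): δ = 36.00°  ✓
  (0,4): δ = 111.71°  ·
  (1,2): δ = 139.08°  ·
  (1,3): δ = 85.48°  ·
  (1,4): δ = 9.77°  ✓
  (2,3): δ = 126.40°  ·
  (2,4): δ = 50.68°  ✓
  (3,4): δ = 104.28°  ·
antipodal pairs: 5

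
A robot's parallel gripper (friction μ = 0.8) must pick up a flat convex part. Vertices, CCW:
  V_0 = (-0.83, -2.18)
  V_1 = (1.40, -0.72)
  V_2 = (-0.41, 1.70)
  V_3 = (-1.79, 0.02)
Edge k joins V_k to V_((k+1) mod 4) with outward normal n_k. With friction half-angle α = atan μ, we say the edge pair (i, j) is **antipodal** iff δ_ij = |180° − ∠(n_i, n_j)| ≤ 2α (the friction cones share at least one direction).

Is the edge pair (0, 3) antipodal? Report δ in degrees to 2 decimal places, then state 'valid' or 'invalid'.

δ = 80.36°, invalid

α = atan 0.8 = 38.66°;  2α = 77.32°
edge 0: e_0 = (+2.23, +1.46);  n_0 = (+0.5478, -0.8366)
edge 3: e_3 = (+0.96, -2.20);  n_3 = (-0.9165, -0.3999)
∠(n_0, n_3) = 99.64°
δ = |180° − 99.64°| = 80.36°
80.36° > 2α = 77.32°  →  invalid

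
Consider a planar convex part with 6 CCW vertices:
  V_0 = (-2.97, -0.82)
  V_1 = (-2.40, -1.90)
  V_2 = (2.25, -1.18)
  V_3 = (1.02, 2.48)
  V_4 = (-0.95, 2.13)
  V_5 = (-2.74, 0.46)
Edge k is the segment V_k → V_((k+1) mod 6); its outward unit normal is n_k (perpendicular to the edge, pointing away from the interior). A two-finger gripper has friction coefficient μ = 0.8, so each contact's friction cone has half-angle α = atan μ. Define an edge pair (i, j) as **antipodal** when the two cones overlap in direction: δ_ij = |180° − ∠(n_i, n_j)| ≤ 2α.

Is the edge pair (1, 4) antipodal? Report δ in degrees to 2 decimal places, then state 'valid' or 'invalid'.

δ = 34.21°, valid

α = atan 0.8 = 38.66°;  2α = 77.32°
edge 1: e_1 = (+4.65, +0.72);  n_1 = (+0.1530, -0.9882)
edge 4: e_4 = (-1.79, -1.67);  n_4 = (-0.6822, +0.7312)
∠(n_1, n_4) = 145.79°
δ = |180° − 145.79°| = 34.21°
34.21° ≤ 2α = 77.32°  →  valid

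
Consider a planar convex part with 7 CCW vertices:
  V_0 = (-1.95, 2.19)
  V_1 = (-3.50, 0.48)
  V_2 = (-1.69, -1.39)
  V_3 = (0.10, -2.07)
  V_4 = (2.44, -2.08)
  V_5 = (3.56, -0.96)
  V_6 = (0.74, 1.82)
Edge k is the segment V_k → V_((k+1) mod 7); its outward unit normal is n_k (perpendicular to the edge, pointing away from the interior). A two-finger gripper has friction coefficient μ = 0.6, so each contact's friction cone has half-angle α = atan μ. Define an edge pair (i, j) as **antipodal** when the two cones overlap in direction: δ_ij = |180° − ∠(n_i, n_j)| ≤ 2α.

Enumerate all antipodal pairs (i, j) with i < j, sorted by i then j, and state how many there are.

α = atan 0.6 = 30.96°;  2α = 61.93°
n_0 = (-0.7409, +0.6716)
n_1 = (-0.7185, -0.6955)
n_2 = (-0.3551, -0.9348)
n_3 = (-0.0043, -1.0000)
n_4 = (+0.7071, -0.7071)
n_5 = (+0.7020, +0.7121)
n_6 = (+0.1363, +0.9907)
  (0,1): δ = 93.74°  ·
  (0,2): δ = 68.61°  ·
  (0,3): δ = 48.05°  ✓
  (0,4): δ = 2.81°  ✓
  (0,5): δ = 87.60°  ·
  (0,6): δ = 124.36°  ·
  (1,2): δ = 154.87°  ·
  (1,3): δ = 134.31°  ·
  (1,4): δ = 89.07°  ·
  (1,5): δ = 1.34°  ✓
  (1,6): δ = 38.10°  ✓
  (2,3): δ = 159.44°  ·
  (2,4): δ = 114.20°  ·
  (2,5): δ = 23.79°  ✓
  (2,6): δ = 12.97°  ✓
  (3,4): δ = 134.76°  ·
  (3,5): δ = 44.35°  ✓
  (3,6): δ = 7.59°  ✓
  (4,5): δ = 89.59°  ·
  (4,6): δ = 52.83°  ✓
  (5,6): δ = 143.24°  ·
antipodal pairs: 9

count = 9; pairs: (0,3), (0,4), (1,5), (1,6), (2,5), (2,6), (3,5), (3,6), (4,6)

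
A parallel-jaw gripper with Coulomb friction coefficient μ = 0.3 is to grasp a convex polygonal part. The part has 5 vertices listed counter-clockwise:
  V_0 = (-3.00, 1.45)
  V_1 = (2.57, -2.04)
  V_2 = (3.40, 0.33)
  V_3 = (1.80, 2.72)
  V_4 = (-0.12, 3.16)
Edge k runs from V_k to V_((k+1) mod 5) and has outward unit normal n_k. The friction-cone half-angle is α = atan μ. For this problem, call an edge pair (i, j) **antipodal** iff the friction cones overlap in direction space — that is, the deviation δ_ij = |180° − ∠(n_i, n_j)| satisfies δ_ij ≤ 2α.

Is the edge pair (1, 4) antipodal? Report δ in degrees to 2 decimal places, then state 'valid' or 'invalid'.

α = atan 0.3 = 16.70°;  2α = 33.40°
edge 1: e_1 = (+0.83, +2.37);  n_1 = (+0.9438, -0.3305)
edge 4: e_4 = (-2.88, -1.71);  n_4 = (-0.5105, +0.8599)
∠(n_1, n_4) = 140.00°
δ = |180° − 140.00°| = 40.00°
40.00° > 2α = 33.40°  →  invalid

δ = 40.00°, invalid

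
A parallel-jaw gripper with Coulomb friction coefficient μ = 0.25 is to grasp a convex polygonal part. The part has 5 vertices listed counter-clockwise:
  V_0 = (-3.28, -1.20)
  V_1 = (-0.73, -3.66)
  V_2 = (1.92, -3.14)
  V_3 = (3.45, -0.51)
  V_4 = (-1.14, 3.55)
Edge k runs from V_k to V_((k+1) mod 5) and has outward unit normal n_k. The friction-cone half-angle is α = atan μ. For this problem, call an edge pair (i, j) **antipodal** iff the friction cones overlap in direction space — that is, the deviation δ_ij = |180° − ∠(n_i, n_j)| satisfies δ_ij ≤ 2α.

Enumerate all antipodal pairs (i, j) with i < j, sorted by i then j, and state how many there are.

α = atan 0.25 = 14.04°;  2α = 28.07°
n_0 = (-0.6943, -0.7197)
n_1 = (+0.1926, -0.9813)
n_2 = (+0.8644, -0.5028)
n_3 = (+0.6625, +0.7490)
n_4 = (-0.9117, +0.4108)
  (0,1): δ = 124.93°  ·
  (0,2): δ = 76.22°  ·
  (0,3): δ = 2.48°  ✓
  (0,4): δ = 109.72°  ·
  (1,2): δ = 131.29°  ·
  (1,3): δ = 52.60°  ·
  (1,4): δ = 54.65°  ·
  (2,3): δ = 101.31°  ·
  (2,4): δ = 5.94°  ✓
  (3,4): δ = 72.76°  ·
antipodal pairs: 2

count = 2; pairs: (0,3), (2,4)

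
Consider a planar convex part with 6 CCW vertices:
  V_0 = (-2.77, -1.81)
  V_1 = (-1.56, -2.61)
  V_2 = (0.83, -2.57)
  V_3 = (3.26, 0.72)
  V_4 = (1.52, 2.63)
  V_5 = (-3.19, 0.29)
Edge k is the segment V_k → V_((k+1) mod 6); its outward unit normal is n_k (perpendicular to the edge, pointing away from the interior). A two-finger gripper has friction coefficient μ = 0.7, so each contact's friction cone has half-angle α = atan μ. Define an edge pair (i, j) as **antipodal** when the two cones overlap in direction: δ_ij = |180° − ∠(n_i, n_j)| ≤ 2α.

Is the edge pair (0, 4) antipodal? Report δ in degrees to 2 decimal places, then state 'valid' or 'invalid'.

δ = 59.89°, valid

α = atan 0.7 = 34.99°;  2α = 69.98°
edge 0: e_0 = (+1.21, -0.80);  n_0 = (-0.5515, -0.8342)
edge 4: e_4 = (-4.71, -2.34);  n_4 = (-0.4449, +0.8956)
∠(n_0, n_4) = 120.11°
δ = |180° − 120.11°| = 59.89°
59.89° ≤ 2α = 69.98°  →  valid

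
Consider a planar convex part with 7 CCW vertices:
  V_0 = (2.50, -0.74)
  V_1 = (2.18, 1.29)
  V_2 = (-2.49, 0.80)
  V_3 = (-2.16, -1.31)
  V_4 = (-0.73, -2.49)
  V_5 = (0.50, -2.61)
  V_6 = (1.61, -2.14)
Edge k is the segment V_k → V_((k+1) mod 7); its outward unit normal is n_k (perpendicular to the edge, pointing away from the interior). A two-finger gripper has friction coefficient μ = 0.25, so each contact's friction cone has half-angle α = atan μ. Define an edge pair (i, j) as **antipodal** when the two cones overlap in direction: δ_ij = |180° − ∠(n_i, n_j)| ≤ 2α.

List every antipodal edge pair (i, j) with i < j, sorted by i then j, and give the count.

α = atan 0.25 = 14.04°;  2α = 28.07°
n_0 = (+0.9878, +0.1557)
n_1 = (-0.1044, +0.9945)
n_2 = (-0.9880, -0.1545)
n_3 = (-0.6365, -0.7713)
n_4 = (-0.0971, -0.9953)
n_5 = (+0.3899, -0.9209)
n_6 = (+0.8439, -0.5365)
  (0,1): δ = 92.97°  ·
  (0,2): δ = 0.07°  ✓
  (0,3): δ = 41.51°  ·
  (0,4): δ = 75.47°  ·
  (0,5): δ = 103.99°  ·
  (0,6): δ = 138.60°  ·
  (1,2): δ = 87.10°  ·
  (1,3): δ = 45.52°  ·
  (1,4): δ = 11.56°  ✓
  (1,5): δ = 16.96°  ✓
  (1,6): δ = 51.57°  ·
  (2,3): δ = 138.42°  ·
  (2,4): δ = 104.46°  ·
  (2,5): δ = 75.94°  ·
  (2,6): δ = 41.33°  ·
  (3,4): δ = 146.04°  ·
  (3,5): δ = 117.52°  ·
  (3,6): δ = 82.92°  ·
  (4,5): δ = 151.48°  ·
  (4,6): δ = 116.87°  ·
  (5,6): δ = 145.39°  ·
antipodal pairs: 3

count = 3; pairs: (0,2), (1,4), (1,5)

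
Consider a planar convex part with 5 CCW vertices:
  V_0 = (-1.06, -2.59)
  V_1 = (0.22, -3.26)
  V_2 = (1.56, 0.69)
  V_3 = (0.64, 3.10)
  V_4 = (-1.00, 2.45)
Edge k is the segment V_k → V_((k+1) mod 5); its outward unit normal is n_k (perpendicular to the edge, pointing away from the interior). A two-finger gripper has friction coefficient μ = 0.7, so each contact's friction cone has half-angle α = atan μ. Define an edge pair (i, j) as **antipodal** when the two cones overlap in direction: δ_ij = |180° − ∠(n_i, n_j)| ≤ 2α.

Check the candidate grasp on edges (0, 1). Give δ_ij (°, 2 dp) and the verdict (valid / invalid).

δ = 81.11°, invalid

α = atan 0.7 = 34.99°;  2α = 69.98°
edge 0: e_0 = (+1.28, -0.67);  n_0 = (-0.4637, -0.8860)
edge 1: e_1 = (+1.34, +3.95);  n_1 = (+0.9470, -0.3213)
∠(n_0, n_1) = 98.89°
δ = |180° − 98.89°| = 81.11°
81.11° > 2α = 69.98°  →  invalid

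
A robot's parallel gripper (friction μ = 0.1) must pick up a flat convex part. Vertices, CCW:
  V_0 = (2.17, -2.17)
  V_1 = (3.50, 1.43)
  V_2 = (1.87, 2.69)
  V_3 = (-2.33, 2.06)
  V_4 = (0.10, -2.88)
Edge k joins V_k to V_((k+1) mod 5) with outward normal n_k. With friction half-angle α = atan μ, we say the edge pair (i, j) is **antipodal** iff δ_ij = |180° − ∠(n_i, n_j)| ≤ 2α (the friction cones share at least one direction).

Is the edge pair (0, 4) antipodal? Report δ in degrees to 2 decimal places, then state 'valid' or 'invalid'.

δ = 129.21°, invalid

α = atan 0.1 = 5.71°;  2α = 11.42°
edge 0: e_0 = (+1.33, +3.60);  n_0 = (+0.9380, -0.3466)
edge 4: e_4 = (+2.07, +0.71);  n_4 = (+0.3244, -0.9459)
∠(n_0, n_4) = 50.79°
δ = |180° − 50.79°| = 129.21°
129.21° > 2α = 11.42°  →  invalid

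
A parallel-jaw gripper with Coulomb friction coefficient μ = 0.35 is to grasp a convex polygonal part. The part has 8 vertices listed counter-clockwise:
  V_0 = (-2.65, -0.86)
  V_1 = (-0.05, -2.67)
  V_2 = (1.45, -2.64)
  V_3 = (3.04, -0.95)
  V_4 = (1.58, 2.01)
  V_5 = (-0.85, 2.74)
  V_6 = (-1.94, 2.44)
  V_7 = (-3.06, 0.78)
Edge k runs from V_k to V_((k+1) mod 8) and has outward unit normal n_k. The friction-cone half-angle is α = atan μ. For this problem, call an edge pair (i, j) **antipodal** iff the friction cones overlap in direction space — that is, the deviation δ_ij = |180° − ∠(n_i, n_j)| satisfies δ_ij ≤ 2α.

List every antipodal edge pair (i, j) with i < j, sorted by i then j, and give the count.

α = atan 0.35 = 19.29°;  2α = 38.58°
n_0 = (-0.5713, -0.8207)
n_1 = (+0.0200, -0.9998)
n_2 = (+0.7283, -0.6852)
n_3 = (+0.8968, +0.4424)
n_4 = (+0.2877, +0.9577)
n_5 = (-0.2654, +0.9641)
n_6 = (-0.8290, +0.5593)
n_7 = (-0.9701, -0.2425)
  (0,1): δ = 144.01°  ·
  (0,2): δ = 98.41°  ·
  (0,3): δ = 28.90°  ✓
  (0,4): δ = 18.12°  ✓
  (0,5): δ = 50.23°  ·
  (0,6): δ = 90.84°  ·
  (0,7): δ = 138.88°  ·
  (1,2): δ = 134.40°  ·
  (1,3): δ = 64.89°  ·
  (1,4): δ = 17.87°  ✓
  (1,5): δ = 14.24°  ✓
  (1,6): δ = 54.85°  ·
  (1,7): δ = 102.89°  ·
  (2,3): δ = 110.49°  ·
  (2,4): δ = 63.47°  ·
  (2,5): δ = 31.36°  ✓
  (2,6): δ = 9.25°  ✓
  (2,7): δ = 57.29°  ·
  (3,4): δ = 132.98°  ·
  (3,5): δ = 100.87°  ·
  (3,6): δ = 60.26°  ·
  (3,7): δ = 12.22°  ✓
  (4,5): δ = 147.89°  ·
  (4,6): δ = 107.29°  ·
  (4,7): δ = 59.24°  ·
  (5,6): δ = 139.40°  ·
  (5,7): δ = 91.35°  ·
  (6,7): δ = 131.96°  ·
antipodal pairs: 7

count = 7; pairs: (0,3), (0,4), (1,4), (1,5), (2,5), (2,6), (3,7)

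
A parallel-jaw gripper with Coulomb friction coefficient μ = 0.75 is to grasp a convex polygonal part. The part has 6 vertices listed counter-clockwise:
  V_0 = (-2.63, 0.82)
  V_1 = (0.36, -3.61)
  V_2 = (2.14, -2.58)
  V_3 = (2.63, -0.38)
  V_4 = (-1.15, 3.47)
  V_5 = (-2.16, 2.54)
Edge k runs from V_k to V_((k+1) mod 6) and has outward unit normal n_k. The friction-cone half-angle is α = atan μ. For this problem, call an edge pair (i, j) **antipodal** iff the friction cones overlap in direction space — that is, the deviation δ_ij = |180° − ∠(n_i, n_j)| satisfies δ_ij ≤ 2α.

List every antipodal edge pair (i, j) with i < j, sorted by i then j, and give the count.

α = atan 0.75 = 36.87°;  2α = 73.74°
n_0 = (-0.8289, -0.5594)
n_1 = (+0.5008, -0.8655)
n_2 = (+0.9761, -0.2174)
n_3 = (+0.7136, +0.7006)
n_4 = (-0.6774, +0.7356)
n_5 = (-0.9646, +0.2636)
  (0,1): δ = 93.96°  ·
  (0,2): δ = 46.57°  ✓
  (0,3): δ = 10.46°  ✓
  (0,4): δ = 98.62°  ·
  (0,5): δ = 130.70°  ·
  (1,2): δ = 132.61°  ·
  (1,3): δ = 75.58°  ·
  (1,4): δ = 12.58°  ✓
  (1,5): δ = 44.66°  ✓
  (2,3): δ = 122.97°  ·
  (2,4): δ = 34.80°  ✓
  (2,5): δ = 2.73°  ✓
  (3,4): δ = 91.84°  ·
  (3,5): δ = 59.76°  ✓
  (4,5): δ = 147.92°  ·
antipodal pairs: 7

count = 7; pairs: (0,2), (0,3), (1,4), (1,5), (2,4), (2,5), (3,5)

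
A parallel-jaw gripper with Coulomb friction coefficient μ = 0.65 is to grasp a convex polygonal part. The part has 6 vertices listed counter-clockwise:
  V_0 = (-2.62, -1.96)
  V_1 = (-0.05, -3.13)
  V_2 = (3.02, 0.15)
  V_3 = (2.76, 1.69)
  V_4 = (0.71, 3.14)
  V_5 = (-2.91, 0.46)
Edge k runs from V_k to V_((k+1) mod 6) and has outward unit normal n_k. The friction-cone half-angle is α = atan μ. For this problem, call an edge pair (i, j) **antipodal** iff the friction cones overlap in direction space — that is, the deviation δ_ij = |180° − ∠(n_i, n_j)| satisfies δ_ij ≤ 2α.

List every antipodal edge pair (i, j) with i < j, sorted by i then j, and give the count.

count = 8; pairs: (0,2), (0,3), (0,4), (1,4), (1,5), (2,4), (2,5), (3,5)

α = atan 0.65 = 33.02°;  2α = 66.05°
n_0 = (-0.4143, -0.9101)
n_1 = (+0.7301, -0.6833)
n_2 = (+0.9860, +0.1665)
n_3 = (+0.5775, +0.8164)
n_4 = (-0.5950, +0.8037)
n_5 = (-0.9929, -0.1190)
  (0,1): δ = 108.63°  ·
  (0,2): δ = 55.94°  ✓
  (0,3): δ = 10.79°  ✓
  (0,4): δ = 60.99°  ✓
  (0,5): δ = 121.31°  ·
  (1,2): δ = 127.31°  ·
  (1,3): δ = 82.17°  ·
  (1,4): δ = 10.38°  ✓
  (1,5): δ = 49.94°  ✓
  (2,3): δ = 134.86°  ·
  (2,4): δ = 63.07°  ✓
  (2,5): δ = 2.75°  ✓
  (3,4): δ = 108.21°  ·
  (3,5): δ = 47.89°  ✓
  (4,5): δ = 119.68°  ·
antipodal pairs: 8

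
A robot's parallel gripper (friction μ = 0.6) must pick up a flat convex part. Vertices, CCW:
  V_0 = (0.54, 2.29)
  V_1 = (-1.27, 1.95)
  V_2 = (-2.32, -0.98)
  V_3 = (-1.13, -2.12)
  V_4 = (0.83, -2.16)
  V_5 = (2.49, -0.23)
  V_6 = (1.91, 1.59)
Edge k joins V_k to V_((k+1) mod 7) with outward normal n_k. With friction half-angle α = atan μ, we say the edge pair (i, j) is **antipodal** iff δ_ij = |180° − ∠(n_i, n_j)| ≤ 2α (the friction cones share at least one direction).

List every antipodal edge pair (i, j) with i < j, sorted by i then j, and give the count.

α = atan 0.6 = 30.96°;  2α = 61.93°
n_0 = (-0.1846, +0.9828)
n_1 = (-0.9414, +0.3374)
n_2 = (-0.6918, -0.7221)
n_3 = (-0.0204, -0.9998)
n_4 = (+0.7581, -0.6521)
n_5 = (+0.9528, +0.3036)
n_6 = (+0.4550, +0.8905)
  (0,1): δ = 120.35°  ·
  (0,2): δ = 54.41°  ✓
  (0,3): δ = 11.81°  ✓
  (0,4): δ = 38.66°  ✓
  (0,5): δ = 97.04°  ·
  (0,6): δ = 142.30°  ·
  (1,2): δ = 114.05°  ·
  (1,3): δ = 71.45°  ·
  (1,4): δ = 20.98°  ✓
  (1,5): δ = 37.39°  ✓
  (1,6): δ = 82.65°  ·
  (2,3): δ = 137.40°  ·
  (2,4): δ = 86.93°  ·
  (2,5): δ = 28.55°  ✓
  (2,6): δ = 16.71°  ✓
  (3,4): δ = 129.53°  ·
  (3,5): δ = 71.15°  ·
  (3,6): δ = 25.90°  ✓
  (4,5): δ = 121.62°  ·
  (4,6): δ = 76.37°  ·
  (5,6): δ = 134.74°  ·
antipodal pairs: 8

count = 8; pairs: (0,2), (0,3), (0,4), (1,4), (1,5), (2,5), (2,6), (3,6)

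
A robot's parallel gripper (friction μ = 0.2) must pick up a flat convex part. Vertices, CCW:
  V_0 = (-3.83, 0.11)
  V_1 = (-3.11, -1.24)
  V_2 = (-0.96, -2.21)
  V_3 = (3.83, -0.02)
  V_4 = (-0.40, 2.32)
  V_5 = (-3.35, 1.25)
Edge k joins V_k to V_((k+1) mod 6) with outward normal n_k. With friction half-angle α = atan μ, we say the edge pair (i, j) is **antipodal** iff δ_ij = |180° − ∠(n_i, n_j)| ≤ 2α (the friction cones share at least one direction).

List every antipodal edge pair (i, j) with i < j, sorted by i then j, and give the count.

α = atan 0.2 = 11.31°;  2α = 22.62°
n_0 = (-0.8824, -0.4706)
n_1 = (-0.4112, -0.9115)
n_2 = (+0.4158, -0.9095)
n_3 = (+0.4841, +0.8750)
n_4 = (-0.3410, +0.9401)
n_5 = (-0.9216, +0.3881)
  (0,1): δ = 142.36°  ·
  (0,2): δ = 93.50°  ·
  (0,3): δ = 32.98°  ·
  (0,4): δ = 81.86°  ·
  (0,5): δ = 129.09°  ·
  (1,2): δ = 131.15°  ·
  (1,3): δ = 4.67°  ✓
  (1,4): δ = 44.22°  ·
  (1,5): δ = 91.45°  ·
  (2,3): δ = 53.52°  ·
  (2,4): δ = 4.63°  ✓
  (2,5): δ = 42.60°  ·
  (3,4): δ = 131.11°  ·
  (3,5): δ = 83.88°  ·
  (4,5): δ = 132.77°  ·
antipodal pairs: 2

count = 2; pairs: (1,3), (2,4)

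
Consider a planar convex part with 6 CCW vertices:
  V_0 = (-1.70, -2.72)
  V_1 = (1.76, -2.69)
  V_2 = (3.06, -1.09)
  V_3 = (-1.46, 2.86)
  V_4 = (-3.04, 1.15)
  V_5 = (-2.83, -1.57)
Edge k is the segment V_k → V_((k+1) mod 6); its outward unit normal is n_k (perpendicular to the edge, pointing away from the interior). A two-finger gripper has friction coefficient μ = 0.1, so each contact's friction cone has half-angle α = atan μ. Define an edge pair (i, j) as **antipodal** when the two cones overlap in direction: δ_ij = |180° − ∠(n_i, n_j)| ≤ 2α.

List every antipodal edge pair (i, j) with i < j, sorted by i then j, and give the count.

count = 2; pairs: (1,3), (2,5)

α = atan 0.1 = 5.71°;  2α = 11.42°
n_0 = (+0.0087, -1.0000)
n_1 = (+0.7761, -0.6306)
n_2 = (+0.6580, +0.7530)
n_3 = (-0.7345, +0.6786)
n_4 = (-0.9970, -0.0770)
n_5 = (-0.7133, -0.7009)
  (0,1): δ = 129.59°  ·
  (0,2): δ = 41.65°  ·
  (0,3): δ = 46.77°  ·
  (0,4): δ = 93.92°  ·
  (0,5): δ = 134.00°  ·
  (1,2): δ = 92.06°  ·
  (1,3): δ = 3.64°  ✓
  (1,4): δ = 43.51°  ·
  (1,5): δ = 83.59°  ·
  (2,3): δ = 91.59°  ·
  (2,4): δ = 44.44°  ·
  (2,5): δ = 4.35°  ✓
  (3,4): δ = 132.85°  ·
  (3,5): δ = 92.77°  ·
  (4,5): δ = 139.92°  ·
antipodal pairs: 2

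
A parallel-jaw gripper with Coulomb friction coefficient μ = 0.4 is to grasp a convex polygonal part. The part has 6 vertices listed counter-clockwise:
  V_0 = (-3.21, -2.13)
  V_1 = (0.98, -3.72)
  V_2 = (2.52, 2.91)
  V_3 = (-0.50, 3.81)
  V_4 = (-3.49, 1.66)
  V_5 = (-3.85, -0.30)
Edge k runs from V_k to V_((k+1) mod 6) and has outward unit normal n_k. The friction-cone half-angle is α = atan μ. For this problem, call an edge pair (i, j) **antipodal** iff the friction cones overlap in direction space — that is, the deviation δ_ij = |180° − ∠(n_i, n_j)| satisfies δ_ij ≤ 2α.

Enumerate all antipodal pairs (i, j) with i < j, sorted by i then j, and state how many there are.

count = 4; pairs: (0,2), (1,3), (1,4), (1,5)

α = atan 0.4 = 21.80°;  2α = 43.60°
n_0 = (-0.3548, -0.9349)
n_1 = (+0.9741, -0.2263)
n_2 = (+0.2856, +0.9583)
n_3 = (-0.5838, +0.8119)
n_4 = (-0.9835, +0.1807)
n_5 = (-0.9439, -0.3301)
  (0,1): δ = 82.30°  ·
  (0,2): δ = 4.19°  ✓
  (0,3): δ = 56.50°  ·
  (0,4): δ = 100.37°  ·
  (0,5): δ = 130.06°  ·
  (1,2): δ = 93.52°  ·
  (1,3): δ = 41.20°  ✓
  (1,4): δ = 2.67°  ✓
  (1,5): δ = 32.35°  ✓
  (2,3): δ = 127.69°  ·
  (2,4): δ = 83.81°  ·
  (2,5): δ = 54.13°  ·
  (3,4): δ = 136.13°  ·
  (3,5): δ = 106.44°  ·
  (4,5): δ = 150.32°  ·
antipodal pairs: 4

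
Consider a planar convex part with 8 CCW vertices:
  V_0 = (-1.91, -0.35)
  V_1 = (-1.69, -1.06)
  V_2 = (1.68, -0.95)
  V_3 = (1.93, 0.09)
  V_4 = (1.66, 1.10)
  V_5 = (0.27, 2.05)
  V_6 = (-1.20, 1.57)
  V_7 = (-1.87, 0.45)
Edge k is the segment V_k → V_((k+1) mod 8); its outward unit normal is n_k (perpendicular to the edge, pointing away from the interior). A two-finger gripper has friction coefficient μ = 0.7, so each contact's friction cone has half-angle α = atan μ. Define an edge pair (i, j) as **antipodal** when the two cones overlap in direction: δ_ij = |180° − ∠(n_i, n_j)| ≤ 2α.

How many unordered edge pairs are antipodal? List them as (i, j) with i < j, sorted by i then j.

α = atan 0.7 = 34.99°;  2α = 69.98°
n_0 = (-0.9552, -0.2960)
n_1 = (+0.0326, -0.9995)
n_2 = (+0.9723, -0.2337)
n_3 = (+0.9661, +0.2583)
n_4 = (+0.5643, +0.8256)
n_5 = (-0.3104, +0.9506)
n_6 = (-0.8582, +0.5134)
n_7 = (-0.9988, +0.0499)
  (0,1): δ = 105.35°  ·
  (0,2): δ = 30.73°  ✓
  (0,3): δ = 2.25°  ✓
  (0,4): δ = 38.43°  ✓
  (0,5): δ = 90.87°  ·
  (0,6): δ = 131.90°  ·
  (0,7): δ = 159.92°  ·
  (1,2): δ = 105.39°  ·
  (1,3): δ = 76.90°  ·
  (1,4): δ = 36.22°  ✓
  (1,5): δ = 16.21°  ✓
  (1,6): δ = 57.24°  ✓
  (1,7): δ = 85.27°  ·
  (2,3): δ = 151.52°  ·
  (2,4): δ = 110.83°  ·
  (2,5): δ = 58.40°  ✓
  (2,6): δ = 17.37°  ✓
  (2,7): δ = 10.65°  ✓
  (3,4): δ = 139.32°  ·
  (3,5): δ = 86.88°  ·
  (3,6): δ = 45.86°  ✓
  (3,7): δ = 17.83°  ✓
  (4,5): δ = 127.57°  ·
  (4,6): δ = 86.54°  ·
  (4,7): δ = 58.51°  ✓
  (5,6): δ = 138.97°  ·
  (5,7): δ = 110.95°  ·
  (6,7): δ = 151.97°  ·
antipodal pairs: 12

count = 12; pairs: (0,2), (0,3), (0,4), (1,4), (1,5), (1,6), (2,5), (2,6), (2,7), (3,6), (3,7), (4,7)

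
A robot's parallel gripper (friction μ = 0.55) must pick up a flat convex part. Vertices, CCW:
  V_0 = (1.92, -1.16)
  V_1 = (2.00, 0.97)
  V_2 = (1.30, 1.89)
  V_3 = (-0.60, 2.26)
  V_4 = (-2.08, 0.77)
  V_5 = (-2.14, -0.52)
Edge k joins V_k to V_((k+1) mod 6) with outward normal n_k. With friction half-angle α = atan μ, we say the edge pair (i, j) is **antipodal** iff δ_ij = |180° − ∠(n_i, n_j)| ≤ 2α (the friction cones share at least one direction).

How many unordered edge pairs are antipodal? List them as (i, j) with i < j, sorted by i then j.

count = 6; pairs: (0,3), (0,4), (1,4), (1,5), (2,5), (3,5)

α = atan 0.55 = 28.81°;  2α = 57.62°
n_0 = (+0.9993, -0.0375)
n_1 = (+0.7958, +0.6055)
n_2 = (+0.1911, +0.9816)
n_3 = (-0.7095, +0.7047)
n_4 = (-0.9989, +0.0465)
n_5 = (-0.1557, -0.9878)
  (0,1): δ = 140.58°  ·
  (0,2): δ = 98.87°  ·
  (0,3): δ = 42.66°  ✓
  (0,4): δ = 0.51°  ✓
  (0,5): δ = 83.19°  ·
  (1,2): δ = 138.29°  ·
  (1,3): δ = 82.07°  ·
  (1,4): δ = 39.93°  ✓
  (1,5): δ = 43.78°  ✓
  (2,3): δ = 123.79°  ·
  (2,4): δ = 81.64°  ·
  (2,5): δ = 2.06°  ✓
  (3,4): δ = 137.86°  ·
  (3,5): δ = 54.15°  ✓
  (4,5): δ = 96.30°  ·
antipodal pairs: 6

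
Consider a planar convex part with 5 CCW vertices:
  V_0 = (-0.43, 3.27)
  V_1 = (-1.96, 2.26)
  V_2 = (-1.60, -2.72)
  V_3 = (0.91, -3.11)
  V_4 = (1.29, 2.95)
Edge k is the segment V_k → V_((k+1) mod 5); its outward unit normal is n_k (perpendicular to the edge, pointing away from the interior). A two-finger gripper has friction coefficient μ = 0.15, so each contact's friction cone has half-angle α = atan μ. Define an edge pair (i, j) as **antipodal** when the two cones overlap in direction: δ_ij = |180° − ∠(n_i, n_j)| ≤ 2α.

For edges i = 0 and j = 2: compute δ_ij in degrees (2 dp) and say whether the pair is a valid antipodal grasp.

α = atan 0.15 = 8.53°;  2α = 17.06°
edge 0: e_0 = (-1.53, -1.01);  n_0 = (-0.5509, +0.8346)
edge 2: e_2 = (+2.51, -0.39);  n_2 = (-0.1535, -0.9881)
∠(n_0, n_2) = 137.74°
δ = |180° − 137.74°| = 42.26°
42.26° > 2α = 17.06°  →  invalid

δ = 42.26°, invalid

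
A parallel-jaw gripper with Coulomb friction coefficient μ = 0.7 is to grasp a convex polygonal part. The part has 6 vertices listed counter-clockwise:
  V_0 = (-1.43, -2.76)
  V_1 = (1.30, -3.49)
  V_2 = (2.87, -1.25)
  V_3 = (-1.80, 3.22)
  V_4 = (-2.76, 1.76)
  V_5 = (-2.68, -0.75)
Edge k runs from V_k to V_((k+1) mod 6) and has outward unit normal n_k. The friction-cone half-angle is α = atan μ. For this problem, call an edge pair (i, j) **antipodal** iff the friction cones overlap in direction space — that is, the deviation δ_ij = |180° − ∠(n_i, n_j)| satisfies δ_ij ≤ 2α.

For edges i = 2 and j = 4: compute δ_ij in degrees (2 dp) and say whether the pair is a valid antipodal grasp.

δ = 44.43°, valid

α = atan 0.7 = 34.99°;  2α = 69.98°
edge 2: e_2 = (-4.67, +4.47);  n_2 = (+0.6915, +0.7224)
edge 4: e_4 = (+0.08, -2.51);  n_4 = (-0.9995, -0.0319)
∠(n_2, n_4) = 135.57°
δ = |180° − 135.57°| = 44.43°
44.43° ≤ 2α = 69.98°  →  valid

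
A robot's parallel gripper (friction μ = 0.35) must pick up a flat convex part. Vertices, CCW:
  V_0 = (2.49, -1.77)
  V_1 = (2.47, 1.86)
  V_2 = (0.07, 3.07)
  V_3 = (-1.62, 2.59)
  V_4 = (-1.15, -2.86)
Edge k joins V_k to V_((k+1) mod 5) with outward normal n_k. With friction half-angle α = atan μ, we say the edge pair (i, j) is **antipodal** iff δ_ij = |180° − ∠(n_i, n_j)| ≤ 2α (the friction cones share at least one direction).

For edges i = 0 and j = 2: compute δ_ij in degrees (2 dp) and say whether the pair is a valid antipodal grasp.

δ = 74.46°, invalid

α = atan 0.35 = 19.29°;  2α = 38.58°
edge 0: e_0 = (-0.02, +3.63);  n_0 = (+1.0000, +0.0055)
edge 2: e_2 = (-1.69, -0.48);  n_2 = (-0.2732, +0.9620)
∠(n_0, n_2) = 105.54°
δ = |180° − 105.54°| = 74.46°
74.46° > 2α = 38.58°  →  invalid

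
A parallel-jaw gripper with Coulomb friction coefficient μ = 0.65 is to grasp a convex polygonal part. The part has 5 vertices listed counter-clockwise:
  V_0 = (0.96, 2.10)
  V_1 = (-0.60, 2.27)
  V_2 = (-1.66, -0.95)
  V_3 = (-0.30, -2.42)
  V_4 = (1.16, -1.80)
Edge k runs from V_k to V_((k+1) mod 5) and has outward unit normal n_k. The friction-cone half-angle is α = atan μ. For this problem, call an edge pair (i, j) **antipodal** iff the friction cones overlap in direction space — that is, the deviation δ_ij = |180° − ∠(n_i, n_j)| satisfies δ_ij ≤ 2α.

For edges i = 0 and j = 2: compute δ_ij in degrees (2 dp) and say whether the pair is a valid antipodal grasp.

δ = 41.01°, valid

α = atan 0.65 = 33.02°;  2α = 66.05°
edge 0: e_0 = (-1.56, +0.17);  n_0 = (+0.1083, +0.9941)
edge 2: e_2 = (+1.36, -1.47);  n_2 = (-0.7340, -0.6791)
∠(n_0, n_2) = 138.99°
δ = |180° − 138.99°| = 41.01°
41.01° ≤ 2α = 66.05°  →  valid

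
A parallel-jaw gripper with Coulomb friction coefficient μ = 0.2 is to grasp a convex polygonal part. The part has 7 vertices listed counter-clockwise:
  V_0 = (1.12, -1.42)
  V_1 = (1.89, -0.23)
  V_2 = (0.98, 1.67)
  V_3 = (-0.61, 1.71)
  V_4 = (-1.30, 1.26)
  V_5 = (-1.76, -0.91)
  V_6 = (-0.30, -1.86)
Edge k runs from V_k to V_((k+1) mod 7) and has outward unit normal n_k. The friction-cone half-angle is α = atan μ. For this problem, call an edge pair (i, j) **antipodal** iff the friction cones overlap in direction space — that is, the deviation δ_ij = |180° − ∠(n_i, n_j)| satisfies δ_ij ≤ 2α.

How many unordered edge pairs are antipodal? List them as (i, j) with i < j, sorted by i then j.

count = 3; pairs: (0,4), (2,6), (3,6)

α = atan 0.2 = 11.31°;  2α = 22.62°
n_0 = (+0.8396, -0.5433)
n_1 = (+0.9019, +0.4320)
n_2 = (+0.0251, +0.9997)
n_3 = (-0.5463, +0.8376)
n_4 = (-0.9783, +0.2074)
n_5 = (-0.5454, -0.8382)
n_6 = (+0.2960, -0.9552)
  (0,1): δ = 121.50°  ·
  (0,2): δ = 58.54°  ·
  (0,3): δ = 23.98°  ·
  (0,4): δ = 20.94°  ✓
  (0,5): δ = 89.85°  ·
  (0,6): δ = 140.12°  ·
  (1,2): δ = 117.03°  ·
  (1,3): δ = 82.48°  ·
  (1,4): δ = 37.56°  ·
  (1,5): δ = 31.36°  ·
  (1,6): δ = 81.62°  ·
  (2,3): δ = 145.45°  ·
  (2,4): δ = 100.53°  ·
  (2,5): δ = 31.61°  ·
  (2,6): δ = 18.66°  ✓
  (3,4): δ = 135.08°  ·
  (3,5): δ = 66.16°  ·
  (3,6): δ = 15.90°  ✓
  (4,5): δ = 111.08°  ·
  (4,6): δ = 60.82°  ·
  (5,6): δ = 129.73°  ·
antipodal pairs: 3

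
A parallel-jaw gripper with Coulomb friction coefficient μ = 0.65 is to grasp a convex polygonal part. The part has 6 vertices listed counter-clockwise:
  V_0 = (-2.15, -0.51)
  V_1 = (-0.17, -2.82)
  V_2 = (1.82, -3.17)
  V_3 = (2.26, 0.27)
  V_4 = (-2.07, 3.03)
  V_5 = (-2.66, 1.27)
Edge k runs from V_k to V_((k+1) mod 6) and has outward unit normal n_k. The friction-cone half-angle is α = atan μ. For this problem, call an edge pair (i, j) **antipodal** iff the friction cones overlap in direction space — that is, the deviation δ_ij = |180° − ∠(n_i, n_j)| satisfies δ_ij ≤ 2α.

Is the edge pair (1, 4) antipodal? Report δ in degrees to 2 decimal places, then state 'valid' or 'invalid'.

δ = 81.44°, invalid

α = atan 0.65 = 33.02°;  2α = 66.05°
edge 1: e_1 = (+1.99, -0.35);  n_1 = (-0.1732, -0.9849)
edge 4: e_4 = (-0.59, -1.76);  n_4 = (-0.9481, +0.3178)
∠(n_1, n_4) = 98.56°
δ = |180° − 98.56°| = 81.44°
81.44° > 2α = 66.05°  →  invalid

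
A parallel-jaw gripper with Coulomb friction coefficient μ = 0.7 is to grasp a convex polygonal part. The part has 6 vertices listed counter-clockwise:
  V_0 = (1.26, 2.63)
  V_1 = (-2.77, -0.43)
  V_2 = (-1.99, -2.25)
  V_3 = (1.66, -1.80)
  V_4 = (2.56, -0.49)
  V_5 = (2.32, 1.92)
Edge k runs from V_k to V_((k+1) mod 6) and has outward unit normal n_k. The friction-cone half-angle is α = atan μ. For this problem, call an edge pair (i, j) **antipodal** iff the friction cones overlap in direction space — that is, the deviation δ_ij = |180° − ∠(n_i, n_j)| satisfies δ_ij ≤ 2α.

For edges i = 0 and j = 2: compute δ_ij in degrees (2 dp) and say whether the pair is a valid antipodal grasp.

δ = 30.18°, valid

α = atan 0.7 = 34.99°;  2α = 69.98°
edge 0: e_0 = (-4.03, -3.06);  n_0 = (-0.6047, +0.7964)
edge 2: e_2 = (+3.65, +0.45);  n_2 = (+0.1224, -0.9925)
∠(n_0, n_2) = 149.82°
δ = |180° − 149.82°| = 30.18°
30.18° ≤ 2α = 69.98°  →  valid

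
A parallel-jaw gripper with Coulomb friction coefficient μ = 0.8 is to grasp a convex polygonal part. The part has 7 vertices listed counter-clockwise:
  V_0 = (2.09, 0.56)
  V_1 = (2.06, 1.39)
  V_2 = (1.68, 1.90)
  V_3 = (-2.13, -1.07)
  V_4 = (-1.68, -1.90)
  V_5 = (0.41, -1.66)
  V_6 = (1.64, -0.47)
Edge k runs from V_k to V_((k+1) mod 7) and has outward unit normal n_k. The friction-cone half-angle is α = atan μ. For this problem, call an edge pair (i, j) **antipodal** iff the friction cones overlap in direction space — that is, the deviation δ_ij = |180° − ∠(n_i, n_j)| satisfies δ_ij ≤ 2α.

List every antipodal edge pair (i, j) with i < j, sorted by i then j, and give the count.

count = 9; pairs: (0,2), (0,3), (1,3), (1,4), (2,4), (2,5), (2,6), (3,5), (3,6)

α = atan 0.8 = 38.66°;  2α = 77.32°
n_0 = (+0.9993, +0.0361)
n_1 = (+0.8019, +0.5975)
n_2 = (-0.6148, +0.7887)
n_3 = (-0.8791, -0.4766)
n_4 = (+0.1141, -0.9935)
n_5 = (+0.6953, -0.7187)
n_6 = (+0.9164, -0.4004)
  (0,1): δ = 145.38°  ·
  (0,2): δ = 54.13°  ✓
  (0,3): δ = 26.40°  ✓
  (0,4): δ = 94.48°  ·
  (0,5): δ = 131.98°  ·
  (0,6): δ = 154.33°  ·
  (1,2): δ = 88.75°  ·
  (1,3): δ = 8.22°  ✓
  (1,4): δ = 59.86°  ✓
  (1,5): δ = 97.36°  ·
  (1,6): δ = 119.71°  ·
  (2,3): δ = 99.47°  ·
  (2,4): δ = 31.39°  ✓
  (2,5): δ = 6.12°  ✓
  (2,6): δ = 28.46°  ✓
  (3,4): δ = 111.91°  ·
  (3,5): δ = 74.41°  ✓
  (3,6): δ = 52.07°  ✓
  (4,5): δ = 142.50°  ·
  (4,6): δ = 120.15°  ·
  (5,6): δ = 157.65°  ·
antipodal pairs: 9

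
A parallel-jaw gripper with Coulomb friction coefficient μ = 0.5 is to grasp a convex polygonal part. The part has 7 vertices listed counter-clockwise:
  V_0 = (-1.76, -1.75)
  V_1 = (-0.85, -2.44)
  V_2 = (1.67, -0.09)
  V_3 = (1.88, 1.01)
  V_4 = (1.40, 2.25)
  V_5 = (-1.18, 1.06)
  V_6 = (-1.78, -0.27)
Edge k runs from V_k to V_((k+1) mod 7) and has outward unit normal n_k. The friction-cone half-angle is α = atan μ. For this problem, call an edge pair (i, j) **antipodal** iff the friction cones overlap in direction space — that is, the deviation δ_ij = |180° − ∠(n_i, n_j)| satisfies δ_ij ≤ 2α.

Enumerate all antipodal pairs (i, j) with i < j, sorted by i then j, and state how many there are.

count = 8; pairs: (0,3), (1,4), (1,5), (1,6), (2,5), (2,6), (3,5), (3,6)

α = atan 0.5 = 26.57°;  2α = 53.13°
n_0 = (-0.6042, -0.7968)
n_1 = (+0.6820, -0.7313)
n_2 = (+0.9823, -0.1875)
n_3 = (+0.9326, +0.3610)
n_4 = (-0.4188, +0.9081)
n_5 = (-0.9115, +0.4112)
n_6 = (-0.9999, -0.0135)
  (0,1): δ = 99.83°  ·
  (0,2): δ = 63.64°  ·
  (0,3): δ = 31.67°  ✓
  (0,4): δ = 61.93°  ·
  (0,5): δ = 102.89°  ·
  (0,6): δ = 127.95°  ·
  (1,2): δ = 143.81°  ·
  (1,3): δ = 111.84°  ·
  (1,4): δ = 18.24°  ✓
  (1,5): δ = 22.72°  ✓
  (1,6): δ = 47.77°  ✓
  (2,3): δ = 148.03°  ·
  (2,4): δ = 54.43°  ·
  (2,5): δ = 13.47°  ✓
  (2,6): δ = 11.58°  ✓
  (3,4): δ = 86.40°  ·
  (3,5): δ = 45.44°  ✓
  (3,6): δ = 20.39°  ✓
  (4,5): δ = 139.04°  ·
  (4,6): δ = 113.99°  ·
  (5,6): δ = 154.94°  ·
antipodal pairs: 8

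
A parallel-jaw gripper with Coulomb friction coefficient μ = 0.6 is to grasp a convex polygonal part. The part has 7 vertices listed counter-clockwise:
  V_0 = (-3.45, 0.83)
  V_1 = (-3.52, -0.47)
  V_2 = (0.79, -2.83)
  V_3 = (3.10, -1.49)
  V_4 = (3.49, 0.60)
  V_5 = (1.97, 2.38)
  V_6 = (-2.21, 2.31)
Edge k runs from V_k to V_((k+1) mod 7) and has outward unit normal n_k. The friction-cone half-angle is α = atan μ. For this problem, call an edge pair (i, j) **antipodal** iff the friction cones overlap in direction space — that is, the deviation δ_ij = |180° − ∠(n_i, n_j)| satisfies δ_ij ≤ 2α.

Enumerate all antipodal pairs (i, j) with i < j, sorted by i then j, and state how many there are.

α = atan 0.6 = 30.96°;  2α = 61.93°
n_0 = (-0.9986, +0.0538)
n_1 = (-0.4803, -0.8771)
n_2 = (+0.5018, -0.8650)
n_3 = (+0.9830, -0.1834)
n_4 = (+0.7605, +0.6494)
n_5 = (-0.0167, +0.9999)
n_6 = (-0.7665, +0.6422)
  (0,1): δ = 115.62°  ·
  (0,2): δ = 56.80°  ✓
  (0,3): δ = 7.49°  ✓
  (0,4): δ = 43.58°  ✓
  (0,5): δ = 94.04°  ·
  (0,6): δ = 143.12°  ·
  (1,2): δ = 121.18°  ·
  (1,3): δ = 71.87°  ·
  (1,4): δ = 20.80°  ✓
  (1,5): δ = 29.66°  ✓
  (1,6): δ = 78.75°  ·
  (2,3): δ = 130.69°  ·
  (2,4): δ = 79.62°  ·
  (2,5): δ = 29.16°  ✓
  (2,6): δ = 19.93°  ✓
  (3,4): δ = 128.93°  ·
  (3,5): δ = 78.47°  ·
  (3,6): δ = 29.39°  ✓
  (4,5): δ = 129.54°  ·
  (4,6): δ = 80.45°  ·
  (5,6): δ = 130.92°  ·
antipodal pairs: 8

count = 8; pairs: (0,2), (0,3), (0,4), (1,4), (1,5), (2,5), (2,6), (3,6)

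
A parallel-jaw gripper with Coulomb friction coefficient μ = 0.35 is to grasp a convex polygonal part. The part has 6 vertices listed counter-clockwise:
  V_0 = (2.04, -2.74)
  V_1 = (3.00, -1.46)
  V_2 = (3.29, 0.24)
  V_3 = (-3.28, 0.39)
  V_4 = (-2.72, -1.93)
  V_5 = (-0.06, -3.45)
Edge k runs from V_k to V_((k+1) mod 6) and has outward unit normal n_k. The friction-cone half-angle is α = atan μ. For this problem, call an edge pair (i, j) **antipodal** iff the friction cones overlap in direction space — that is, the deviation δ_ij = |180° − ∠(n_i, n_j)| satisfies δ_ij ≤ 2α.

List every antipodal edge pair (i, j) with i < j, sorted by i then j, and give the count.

count = 3; pairs: (1,3), (2,4), (2,5)

α = atan 0.35 = 19.29°;  2α = 38.58°
n_0 = (+0.8000, -0.6000)
n_1 = (+0.9858, -0.1682)
n_2 = (+0.0228, +0.9997)
n_3 = (-0.9721, -0.2346)
n_4 = (-0.4961, -0.8682)
n_5 = (+0.3203, -0.9473)
  (0,1): δ = 152.81°  ·
  (0,2): δ = 54.44°  ·
  (0,3): δ = 50.44°  ·
  (0,4): δ = 97.13°  ·
  (0,5): δ = 145.55°  ·
  (1,2): δ = 81.63°  ·
  (1,3): δ = 23.25°  ✓
  (1,4): δ = 69.94°  ·
  (1,5): δ = 118.36°  ·
  (2,3): δ = 75.12°  ·
  (2,4): δ = 28.44°  ✓
  (2,5): δ = 19.99°  ✓
  (3,4): δ = 133.32°  ·
  (3,5): δ = 84.89°  ·
  (4,5): δ = 131.57°  ·
antipodal pairs: 3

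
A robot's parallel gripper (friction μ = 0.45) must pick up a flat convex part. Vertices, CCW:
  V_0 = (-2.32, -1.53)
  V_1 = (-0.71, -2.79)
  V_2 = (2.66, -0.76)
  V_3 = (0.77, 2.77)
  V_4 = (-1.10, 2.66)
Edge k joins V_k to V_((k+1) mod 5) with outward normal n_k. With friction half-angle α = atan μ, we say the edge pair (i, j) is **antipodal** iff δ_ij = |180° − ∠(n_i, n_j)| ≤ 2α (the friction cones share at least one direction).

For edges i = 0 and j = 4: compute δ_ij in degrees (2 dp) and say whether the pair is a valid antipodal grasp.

δ = 111.81°, invalid

α = atan 0.45 = 24.23°;  2α = 48.46°
edge 0: e_0 = (+1.61, -1.26);  n_0 = (-0.6163, -0.7875)
edge 4: e_4 = (-1.22, -4.19);  n_4 = (-0.9601, +0.2796)
∠(n_0, n_4) = 68.19°
δ = |180° − 68.19°| = 111.81°
111.81° > 2α = 48.46°  →  invalid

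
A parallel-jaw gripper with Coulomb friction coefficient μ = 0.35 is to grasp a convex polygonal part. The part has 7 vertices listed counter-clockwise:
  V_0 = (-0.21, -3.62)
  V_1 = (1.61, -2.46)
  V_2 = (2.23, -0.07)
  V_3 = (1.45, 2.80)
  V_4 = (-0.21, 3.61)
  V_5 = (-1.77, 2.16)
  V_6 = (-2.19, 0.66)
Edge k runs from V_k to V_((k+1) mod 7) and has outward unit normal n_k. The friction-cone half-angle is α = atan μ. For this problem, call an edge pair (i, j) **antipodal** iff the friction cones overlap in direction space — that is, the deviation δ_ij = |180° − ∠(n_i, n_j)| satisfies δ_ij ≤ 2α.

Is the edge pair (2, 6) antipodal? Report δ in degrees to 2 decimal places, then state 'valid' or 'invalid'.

α = atan 0.35 = 19.29°;  2α = 38.58°
edge 2: e_2 = (-0.78, +2.87);  n_2 = (+0.9650, +0.2623)
edge 6: e_6 = (+1.98, -4.28);  n_6 = (-0.9076, -0.4199)
∠(n_2, n_6) = 170.38°
δ = |180° − 170.38°| = 9.62°
9.62° ≤ 2α = 38.58°  →  valid

δ = 9.62°, valid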